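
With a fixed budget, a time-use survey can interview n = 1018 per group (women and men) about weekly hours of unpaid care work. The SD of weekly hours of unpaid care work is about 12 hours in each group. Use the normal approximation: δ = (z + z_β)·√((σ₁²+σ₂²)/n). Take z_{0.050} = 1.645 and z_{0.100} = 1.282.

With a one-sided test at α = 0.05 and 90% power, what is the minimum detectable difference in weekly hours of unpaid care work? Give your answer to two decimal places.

δ = (z_α + z_β) · √((σ₁²+σ₂²)/n)
  = (1.645 + 1.282) · √(288/1018)
  = 2.927 · √0.28291
  = 2.927 · 0.5319
  = 1.5568

Minimum detectable difference ≈ 1.56 hours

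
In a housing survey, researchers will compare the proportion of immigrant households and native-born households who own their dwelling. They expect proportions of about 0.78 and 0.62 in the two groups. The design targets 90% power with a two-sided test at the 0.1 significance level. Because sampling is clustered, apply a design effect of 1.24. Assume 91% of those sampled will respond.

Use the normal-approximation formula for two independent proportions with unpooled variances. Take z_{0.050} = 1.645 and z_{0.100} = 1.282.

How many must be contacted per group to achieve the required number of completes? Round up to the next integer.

n = 186 per group

n = (z_{α/2} + z_β)² · [p₁(1−p₁) + p₂(1−p₂)] / (p₁ − p₂)²
  = (1.645 + 1.282)² · (0.78·0.22 + 0.62·0.38) / (0.16)²
  = (2.927)² · (0.1716 + 0.2356) / 0.0256
  = 8.5673 · 0.4072 / 0.0256
  = 136.27
Design effect: 1.24 × 136.27 = 168.98.
Adjust for 91% response: 168.98 / 0.91 = 185.69.
Round up → n = 186 per group.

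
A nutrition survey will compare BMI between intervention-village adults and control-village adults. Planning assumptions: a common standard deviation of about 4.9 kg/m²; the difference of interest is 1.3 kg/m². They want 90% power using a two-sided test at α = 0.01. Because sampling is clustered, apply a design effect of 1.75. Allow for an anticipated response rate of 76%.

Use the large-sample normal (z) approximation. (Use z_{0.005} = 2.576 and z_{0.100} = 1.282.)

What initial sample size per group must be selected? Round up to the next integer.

n = 974 per group

n = (z_{α/2} + z_β)² · (σ₁² + σ₂²) / δ²
  = (2.576 + 1.282)² · (2·4.9² = 48.02) / 1.3²
  = 14.8842 · 48.02 / 1.69
  = 422.92
Design effect: 1.75 × 422.92 = 740.11.
Adjust for 76% response: 740.11 / 0.76 = 973.83.
Round up → n = 974 per group.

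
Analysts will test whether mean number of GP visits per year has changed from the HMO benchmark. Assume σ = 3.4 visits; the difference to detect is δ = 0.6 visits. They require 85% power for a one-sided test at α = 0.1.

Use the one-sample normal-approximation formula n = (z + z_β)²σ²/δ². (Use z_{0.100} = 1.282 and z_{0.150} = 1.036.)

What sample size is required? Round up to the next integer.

n = 173

n = (z_α + z_β)² · σ² / δ²
  = (1.282 + 1.036)² · 3.4² / 0.6²
  = 5.3731 · 11.56 / 0.36
  = 172.54
Round up → n = 173.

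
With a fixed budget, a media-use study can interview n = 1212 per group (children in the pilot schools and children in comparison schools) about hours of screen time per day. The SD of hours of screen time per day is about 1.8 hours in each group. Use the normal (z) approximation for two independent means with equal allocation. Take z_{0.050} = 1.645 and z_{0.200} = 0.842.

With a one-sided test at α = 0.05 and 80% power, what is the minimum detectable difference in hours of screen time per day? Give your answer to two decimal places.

δ = (z_α + z_β) · √((σ₁²+σ₂²)/n)
  = (1.645 + 0.842) · √(6.48/1212)
  = 2.487 · √0.00535
  = 2.487 · 0.0731
  = 0.1818

Minimum detectable difference ≈ 0.18 hours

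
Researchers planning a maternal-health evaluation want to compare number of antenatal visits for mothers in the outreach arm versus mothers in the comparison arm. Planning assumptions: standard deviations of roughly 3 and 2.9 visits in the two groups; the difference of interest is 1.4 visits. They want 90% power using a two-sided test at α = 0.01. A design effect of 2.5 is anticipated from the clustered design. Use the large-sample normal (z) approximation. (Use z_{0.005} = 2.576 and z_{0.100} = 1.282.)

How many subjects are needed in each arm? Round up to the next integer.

n = (z_{α/2} + z_β)² · (σ₁² + σ₂²) / δ²
  = (2.576 + 1.282)² · (3² + 2.9² = 17.41) / 1.4²
  = 14.8842 · 17.41 / 1.96
  = 132.21
Design effect: 2.5 × 132.21 = 330.53.
Round up → n = 331 per group.

n = 331 per group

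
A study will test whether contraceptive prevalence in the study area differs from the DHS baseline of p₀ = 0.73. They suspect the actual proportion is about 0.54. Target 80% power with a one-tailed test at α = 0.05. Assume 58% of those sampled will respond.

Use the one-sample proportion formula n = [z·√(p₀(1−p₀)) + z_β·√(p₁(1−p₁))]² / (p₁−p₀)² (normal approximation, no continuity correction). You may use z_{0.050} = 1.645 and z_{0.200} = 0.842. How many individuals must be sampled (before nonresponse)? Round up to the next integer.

n = 64

n = [z_α·√(p₀q₀) + z_β·√(p₁q₁)]² / (p₁ − p₀)²
  = [1.645·√(0.73·0.27) + 0.842·√(0.54·0.46)]² / (-0.19)²
  = [1.645·0.4440 + 0.842·0.4984]² / 0.0361
  = [1.1500]² / 0.0361
  = 36.63
Adjust for 58% response: 36.63 / 0.58 = 63.16.
Round up → n = 64.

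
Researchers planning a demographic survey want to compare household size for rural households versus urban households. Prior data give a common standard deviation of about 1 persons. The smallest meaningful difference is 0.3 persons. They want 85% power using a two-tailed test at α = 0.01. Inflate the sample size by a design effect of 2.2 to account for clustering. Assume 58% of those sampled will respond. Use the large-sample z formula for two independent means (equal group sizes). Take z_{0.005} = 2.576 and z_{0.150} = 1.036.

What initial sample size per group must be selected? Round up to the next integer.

n = (z_{α/2} + z_β)² · (σ₁² + σ₂²) / δ²
  = (2.576 + 1.036)² · (2·1² = 2) / 0.3²
  = 13.0465 · 2 / 0.09
  = 289.92
Design effect: 2.2 × 289.92 = 637.83.
Adjust for 58% response: 637.83 / 0.58 = 1099.71.
Round up → n = 1100 per group.

n = 1100 per group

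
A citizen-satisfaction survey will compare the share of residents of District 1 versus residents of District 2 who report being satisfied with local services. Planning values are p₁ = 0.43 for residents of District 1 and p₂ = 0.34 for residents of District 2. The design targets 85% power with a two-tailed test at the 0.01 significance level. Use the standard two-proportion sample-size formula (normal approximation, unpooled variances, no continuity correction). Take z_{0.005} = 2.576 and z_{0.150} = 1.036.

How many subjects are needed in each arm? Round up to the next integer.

n = 757 per group

n = (z_{α/2} + z_β)² · [p₁(1−p₁) + p₂(1−p₂)] / (p₁ − p₂)²
  = (2.576 + 1.036)² · (0.43·0.57 + 0.34·0.66) / (0.09)²
  = (3.612)² · (0.2451 + 0.2244) / 0.0081
  = 13.0465 · 0.4695 / 0.0081
  = 756.22
Round up → n = 757 per group.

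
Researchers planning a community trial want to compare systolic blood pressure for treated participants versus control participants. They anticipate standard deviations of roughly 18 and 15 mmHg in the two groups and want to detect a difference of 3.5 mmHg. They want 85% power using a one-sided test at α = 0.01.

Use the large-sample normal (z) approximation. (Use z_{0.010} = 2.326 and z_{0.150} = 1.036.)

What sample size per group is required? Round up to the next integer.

n = (z_α + z_β)² · (σ₁² + σ₂²) / δ²
  = (2.326 + 1.036)² · (18² + 15² = 549) / 3.5²
  = 11.3030 · 549 / 12.25
  = 506.56
Round up → n = 507 per group.

n = 507 per group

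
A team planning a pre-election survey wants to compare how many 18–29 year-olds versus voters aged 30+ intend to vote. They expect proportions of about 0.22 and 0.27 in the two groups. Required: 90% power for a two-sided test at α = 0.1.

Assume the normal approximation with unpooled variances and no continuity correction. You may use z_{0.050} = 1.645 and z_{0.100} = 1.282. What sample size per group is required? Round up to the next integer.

n = 1264 per group

n = (z_{α/2} + z_β)² · [p₁(1−p₁) + p₂(1−p₂)] / (p₁ − p₂)²
  = (1.645 + 1.282)² · (0.22·0.78 + 0.27·0.73) / (-0.05)²
  = (2.927)² · (0.1716 + 0.1971) / 0.0025
  = 8.5673 · 0.3687 / 0.0025
  = 1263.51
Round up → n = 1264 per group.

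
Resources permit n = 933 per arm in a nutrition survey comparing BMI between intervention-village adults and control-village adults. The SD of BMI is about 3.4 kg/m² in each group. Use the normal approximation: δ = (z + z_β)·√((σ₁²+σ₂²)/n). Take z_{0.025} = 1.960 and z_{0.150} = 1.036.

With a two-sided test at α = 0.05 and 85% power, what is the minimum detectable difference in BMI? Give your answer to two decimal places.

δ = (z_{α/2} + z_β) · √((σ₁²+σ₂²)/n)
  = (1.960 + 1.036) · √(23.12/933)
  = 2.996 · √0.02478
  = 2.996 · 0.1574
  = 0.4716

Minimum detectable difference ≈ 0.47 kg/m²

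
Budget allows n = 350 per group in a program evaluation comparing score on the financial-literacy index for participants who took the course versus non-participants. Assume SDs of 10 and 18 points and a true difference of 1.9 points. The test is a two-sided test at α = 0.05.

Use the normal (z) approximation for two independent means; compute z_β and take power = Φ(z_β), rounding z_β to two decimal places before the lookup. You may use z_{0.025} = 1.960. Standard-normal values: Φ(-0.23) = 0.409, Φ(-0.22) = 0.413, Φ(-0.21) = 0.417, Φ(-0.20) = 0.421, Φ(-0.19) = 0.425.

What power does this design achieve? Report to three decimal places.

Power ≈ 0.409

z_β = δ·√(n/(σ₁²+σ₂²)) − z_{α/2}
    = 1.9 · √(350/424) − 1.960
    = 1.9 · 0.90855 − 1.960
    = 1.7263 − 1.960 = -0.2337 → -0.23
Power = Φ(-0.23) = 0.409.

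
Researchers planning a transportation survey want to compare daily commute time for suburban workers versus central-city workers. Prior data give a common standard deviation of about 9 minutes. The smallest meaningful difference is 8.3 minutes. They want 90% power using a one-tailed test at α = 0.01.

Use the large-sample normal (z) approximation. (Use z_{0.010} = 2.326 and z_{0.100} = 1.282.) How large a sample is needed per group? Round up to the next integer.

n = (z_α + z_β)² · (σ₁² + σ₂²) / δ²
  = (2.326 + 1.282)² · (2·9² = 162) / 8.3²
  = 13.0177 · 162 / 68.89
  = 30.61
Round up → n = 31 per group.

n = 31 per group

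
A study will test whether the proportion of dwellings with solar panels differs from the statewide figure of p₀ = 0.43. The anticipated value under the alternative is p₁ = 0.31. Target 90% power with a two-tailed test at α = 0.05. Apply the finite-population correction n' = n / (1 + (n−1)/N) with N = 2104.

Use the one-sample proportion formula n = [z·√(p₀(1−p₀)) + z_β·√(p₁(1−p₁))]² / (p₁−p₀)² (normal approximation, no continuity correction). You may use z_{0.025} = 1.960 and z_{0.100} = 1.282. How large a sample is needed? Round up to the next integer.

n = 158

n = [z_{α/2}·√(p₀q₀) + z_β·√(p₁q₁)]² / (p₁ − p₀)²
  = [1.960·√(0.43·0.57) + 1.282·√(0.31·0.69)]² / (-0.12)²
  = [1.960·0.4951 + 1.282·0.4625]² / 0.0144
  = [1.5633]² / 0.0144
  = 169.71
Finite-population correction (N = 2104): 169.71 / (1 + (169.71 − 1)/2104) = 157.11.
Round up → n = 158.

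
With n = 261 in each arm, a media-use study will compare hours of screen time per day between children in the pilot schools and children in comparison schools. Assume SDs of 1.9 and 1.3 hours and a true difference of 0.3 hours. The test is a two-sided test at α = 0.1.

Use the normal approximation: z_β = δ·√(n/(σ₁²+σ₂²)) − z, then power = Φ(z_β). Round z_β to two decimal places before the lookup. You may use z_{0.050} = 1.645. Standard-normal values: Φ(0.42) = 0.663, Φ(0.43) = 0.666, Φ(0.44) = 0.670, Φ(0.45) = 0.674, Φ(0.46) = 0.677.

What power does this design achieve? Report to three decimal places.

z_β = δ·√(n/(σ₁²+σ₂²)) − z_{α/2}
    = 0.3 · √(261/5.3) − 1.645
    = 0.3 · 7.01750 − 1.645
    = 2.1052 − 1.645 = 0.4602 → 0.46
Power = Φ(0.46) = 0.677.

Power ≈ 0.677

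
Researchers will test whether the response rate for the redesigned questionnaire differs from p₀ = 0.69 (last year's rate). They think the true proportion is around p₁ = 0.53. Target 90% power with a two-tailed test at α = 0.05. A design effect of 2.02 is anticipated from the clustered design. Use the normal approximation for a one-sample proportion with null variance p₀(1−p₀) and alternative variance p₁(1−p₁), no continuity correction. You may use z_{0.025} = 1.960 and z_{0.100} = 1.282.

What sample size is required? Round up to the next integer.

n = 189

n = [z_{α/2}·√(p₀q₀) + z_β·√(p₁q₁)]² / (p₁ − p₀)²
  = [1.960·√(0.69·0.31) + 1.282·√(0.53·0.47)]² / (-0.16)²
  = [1.960·0.4625 + 1.282·0.4991]² / 0.0256
  = [1.5463]² / 0.0256
  = 93.40
Design effect: 2.02 × 93.40 = 188.68.
Round up → n = 189.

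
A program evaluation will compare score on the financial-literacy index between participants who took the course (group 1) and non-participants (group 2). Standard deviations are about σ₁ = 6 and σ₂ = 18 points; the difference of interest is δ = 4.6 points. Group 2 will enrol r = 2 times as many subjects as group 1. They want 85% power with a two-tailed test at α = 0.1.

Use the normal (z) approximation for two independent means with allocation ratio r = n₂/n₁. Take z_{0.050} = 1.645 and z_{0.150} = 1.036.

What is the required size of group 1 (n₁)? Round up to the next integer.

n₁ = (z_{α/2} + z_β)² · (σ₁² + σ₂²/r) / δ²
   = (1.645 + 1.036)² · (6² + 18²/2) / 4.6²
   = 7.1878 · (36 + 162) / 21.16
   = 7.1878 · 198 / 21.16
   = 67.26
Round up → n₁ = 68; n₂ = r·n₁ = 2 × 68 = 136.

n₁ = 68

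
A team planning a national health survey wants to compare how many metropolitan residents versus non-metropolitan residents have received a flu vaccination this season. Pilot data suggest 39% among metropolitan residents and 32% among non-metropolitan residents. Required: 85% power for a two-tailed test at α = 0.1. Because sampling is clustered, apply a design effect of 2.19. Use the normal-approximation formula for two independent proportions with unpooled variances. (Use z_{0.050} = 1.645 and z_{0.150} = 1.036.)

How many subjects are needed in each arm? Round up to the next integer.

n = (z_{α/2} + z_β)² · [p₁(1−p₁) + p₂(1−p₂)] / (p₁ − p₂)²
  = (1.645 + 1.036)² · (0.39·0.61 + 0.32·0.68) / (0.07)²
  = (2.681)² · (0.2379 + 0.2176) / 0.0049
  = 7.1878 · 0.4555 / 0.0049
  = 668.17
Design effect: 2.19 × 668.17 = 1463.29.
Round up → n = 1464 per group.

n = 1464 per group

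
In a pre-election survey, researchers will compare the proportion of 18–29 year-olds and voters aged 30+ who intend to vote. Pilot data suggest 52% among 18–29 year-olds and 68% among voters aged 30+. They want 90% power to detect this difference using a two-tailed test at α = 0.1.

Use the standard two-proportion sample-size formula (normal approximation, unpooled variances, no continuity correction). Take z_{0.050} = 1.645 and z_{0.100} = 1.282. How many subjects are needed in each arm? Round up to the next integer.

n = (z_{α/2} + z_β)² · [p₁(1−p₁) + p₂(1−p₂)] / (p₁ − p₂)²
  = (1.645 + 1.282)² · (0.52·0.48 + 0.68·0.32) / (-0.16)²
  = (2.927)² · (0.2496 + 0.2176) / 0.0256
  = 8.5673 · 0.4672 / 0.0256
  = 156.35
Round up → n = 157 per group.

n = 157 per group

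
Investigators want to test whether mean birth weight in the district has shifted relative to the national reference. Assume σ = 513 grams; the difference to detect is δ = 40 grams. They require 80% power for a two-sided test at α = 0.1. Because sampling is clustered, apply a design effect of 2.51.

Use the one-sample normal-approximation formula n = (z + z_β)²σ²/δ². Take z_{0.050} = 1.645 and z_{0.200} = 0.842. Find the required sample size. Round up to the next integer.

n = (z_{α/2} + z_β)² · σ² / δ²
  = (1.645 + 0.842)² · 513² / 40²
  = 6.1852 · 263169 / 1600
  = 1017.34
Design effect: 2.51 × 1017.34 = 2553.52.
Round up → n = 2554.

n = 2554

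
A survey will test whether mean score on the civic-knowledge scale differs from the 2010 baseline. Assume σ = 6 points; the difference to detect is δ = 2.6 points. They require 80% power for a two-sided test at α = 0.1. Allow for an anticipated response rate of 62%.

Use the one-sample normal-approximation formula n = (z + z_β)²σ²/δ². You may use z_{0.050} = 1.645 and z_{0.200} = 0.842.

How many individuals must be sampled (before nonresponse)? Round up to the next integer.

n = (z_{α/2} + z_β)² · σ² / δ²
  = (1.645 + 0.842)² · 6² / 2.6²
  = 6.1852 · 36 / 6.76
  = 32.94
Adjust for 62% response: 32.94 / 0.62 = 53.13.
Round up → n = 54.

n = 54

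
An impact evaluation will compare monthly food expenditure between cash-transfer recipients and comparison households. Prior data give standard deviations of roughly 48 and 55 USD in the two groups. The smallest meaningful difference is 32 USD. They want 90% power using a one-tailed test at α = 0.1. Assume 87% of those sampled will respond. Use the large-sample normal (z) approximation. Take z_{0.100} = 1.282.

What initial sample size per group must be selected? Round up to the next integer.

n = 40 per group

n = (z_α + z_β)² · (σ₁² + σ₂²) / δ²
  = (1.282 + 1.282)² · (48² + 55² = 5329) / 32²
  = 6.5741 · 5329 / 1024
  = 34.21
Adjust for 87% response: 34.21 / 0.87 = 39.32.
Round up → n = 40 per group.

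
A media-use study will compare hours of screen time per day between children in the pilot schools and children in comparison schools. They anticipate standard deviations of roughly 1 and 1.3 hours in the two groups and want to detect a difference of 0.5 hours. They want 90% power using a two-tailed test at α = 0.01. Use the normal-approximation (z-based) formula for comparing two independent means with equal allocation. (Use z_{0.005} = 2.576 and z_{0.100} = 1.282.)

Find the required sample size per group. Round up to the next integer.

n = (z_{α/2} + z_β)² · (σ₁² + σ₂²) / δ²
  = (2.576 + 1.282)² · (1² + 1.3² = 2.69) / 0.5²
  = 14.8842 · 2.69 / 0.25
  = 160.15
Round up → n = 161 per group.

n = 161 per group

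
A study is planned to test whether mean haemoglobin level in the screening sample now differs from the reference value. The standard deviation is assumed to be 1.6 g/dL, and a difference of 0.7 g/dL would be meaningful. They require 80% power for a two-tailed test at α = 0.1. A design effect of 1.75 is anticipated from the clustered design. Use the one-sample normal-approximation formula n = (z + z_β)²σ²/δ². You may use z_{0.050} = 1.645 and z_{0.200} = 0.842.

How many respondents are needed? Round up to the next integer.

n = 57

n = (z_{α/2} + z_β)² · σ² / δ²
  = (1.645 + 0.842)² · 1.6² / 0.7²
  = 6.1852 · 2.56 / 0.49
  = 32.31
Design effect: 1.75 × 32.31 = 56.55.
Round up → n = 57.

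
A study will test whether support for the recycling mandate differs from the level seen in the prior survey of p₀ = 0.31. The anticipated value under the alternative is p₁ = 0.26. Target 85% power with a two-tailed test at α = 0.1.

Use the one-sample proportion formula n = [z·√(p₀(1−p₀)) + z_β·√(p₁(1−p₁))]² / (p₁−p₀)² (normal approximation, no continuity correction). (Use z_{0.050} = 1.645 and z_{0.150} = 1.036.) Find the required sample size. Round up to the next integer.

n = [z_{α/2}·√(p₀q₀) + z_β·√(p₁q₁)]² / (p₁ − p₀)²
  = [1.645·√(0.31·0.69) + 1.036·√(0.26·0.74)]² / (-0.05)²
  = [1.645·0.4625 + 1.036·0.4386]² / 0.0025
  = [1.2152]² / 0.0025
  = 590.71
Round up → n = 591.

n = 591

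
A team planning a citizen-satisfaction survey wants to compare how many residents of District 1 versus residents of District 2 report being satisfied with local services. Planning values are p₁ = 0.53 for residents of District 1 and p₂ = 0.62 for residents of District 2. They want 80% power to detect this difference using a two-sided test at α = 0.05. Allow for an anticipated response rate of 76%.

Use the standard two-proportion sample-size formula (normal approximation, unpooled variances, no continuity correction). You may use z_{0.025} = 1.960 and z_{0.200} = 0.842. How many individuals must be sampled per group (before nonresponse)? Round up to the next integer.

n = 619 per group

n = (z_{α/2} + z_β)² · [p₁(1−p₁) + p₂(1−p₂)] / (p₁ − p₂)²
  = (1.960 + 0.842)² · (0.53·0.47 + 0.62·0.38) / (-0.09)²
  = (2.802)² · (0.2491 + 0.2356) / 0.0081
  = 7.8512 · 0.4847 / 0.0081
  = 469.81
Adjust for 76% response: 469.81 / 0.76 = 618.17.
Round up → n = 619 per group.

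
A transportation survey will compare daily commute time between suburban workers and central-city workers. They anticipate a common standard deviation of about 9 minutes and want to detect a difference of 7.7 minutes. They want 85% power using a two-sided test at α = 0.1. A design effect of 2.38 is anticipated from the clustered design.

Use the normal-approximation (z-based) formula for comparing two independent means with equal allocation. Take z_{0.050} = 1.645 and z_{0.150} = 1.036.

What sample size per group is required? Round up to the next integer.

n = (z_{α/2} + z_β)² · (σ₁² + σ₂²) / δ²
  = (1.645 + 1.036)² · (2·9² = 162) / 7.7²
  = 7.1878 · 162 / 59.29
  = 19.64
Design effect: 2.38 × 19.64 = 46.74.
Round up → n = 47 per group.

n = 47 per group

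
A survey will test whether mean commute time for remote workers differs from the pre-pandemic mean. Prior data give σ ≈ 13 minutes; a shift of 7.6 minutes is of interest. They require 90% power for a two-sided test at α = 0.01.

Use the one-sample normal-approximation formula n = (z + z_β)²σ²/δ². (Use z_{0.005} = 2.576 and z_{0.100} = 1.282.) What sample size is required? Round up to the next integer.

n = (z_{α/2} + z_β)² · σ² / δ²
  = (2.576 + 1.282)² · 13² / 7.6²
  = 14.8842 · 169 / 57.76
  = 43.55
Round up → n = 44.

n = 44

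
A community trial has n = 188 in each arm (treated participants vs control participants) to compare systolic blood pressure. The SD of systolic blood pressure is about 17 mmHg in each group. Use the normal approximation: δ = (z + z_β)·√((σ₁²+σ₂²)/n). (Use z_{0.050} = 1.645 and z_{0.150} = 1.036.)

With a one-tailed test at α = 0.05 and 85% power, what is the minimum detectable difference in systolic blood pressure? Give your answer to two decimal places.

δ = (z_α + z_β) · √((σ₁²+σ₂²)/n)
  = (1.645 + 1.036) · √(578/188)
  = 2.681 · √3.0745
  = 2.681 · 1.7534
  = 4.7009

Minimum detectable difference ≈ 4.70 mmHg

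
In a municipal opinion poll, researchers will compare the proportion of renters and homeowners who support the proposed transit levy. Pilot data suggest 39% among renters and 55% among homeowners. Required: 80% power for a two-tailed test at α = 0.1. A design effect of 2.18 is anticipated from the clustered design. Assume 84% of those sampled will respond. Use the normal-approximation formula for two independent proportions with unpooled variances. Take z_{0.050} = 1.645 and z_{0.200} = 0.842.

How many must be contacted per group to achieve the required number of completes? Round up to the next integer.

n = 305 per group

n = (z_{α/2} + z_β)² · [p₁(1−p₁) + p₂(1−p₂)] / (p₁ − p₂)²
  = (1.645 + 0.842)² · (0.39·0.61 + 0.55·0.45) / (-0.16)²
  = (2.487)² · (0.2379 + 0.2475) / 0.0256
  = 6.1852 · 0.4854 / 0.0256
  = 117.28
Design effect: 2.18 × 117.28 = 255.66.
Adjust for 84% response: 255.66 / 0.84 = 304.36.
Round up → n = 305 per group.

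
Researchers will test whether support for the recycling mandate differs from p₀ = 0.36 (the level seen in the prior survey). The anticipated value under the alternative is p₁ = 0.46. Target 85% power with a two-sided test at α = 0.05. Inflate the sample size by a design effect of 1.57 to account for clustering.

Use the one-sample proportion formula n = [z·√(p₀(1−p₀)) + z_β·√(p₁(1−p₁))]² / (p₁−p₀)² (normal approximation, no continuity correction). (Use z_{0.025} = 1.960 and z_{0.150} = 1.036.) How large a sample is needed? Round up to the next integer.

n = 334

n = [z_{α/2}·√(p₀q₀) + z_β·√(p₁q₁)]² / (p₁ − p₀)²
  = [1.960·√(0.36·0.64) + 1.036·√(0.46·0.54)]² / (0.10)²
  = [1.960·0.4800 + 1.036·0.4984]² / 0.0100
  = [1.4571]² / 0.0100
  = 212.33
Design effect: 1.57 × 212.33 = 333.35.
Round up → n = 334.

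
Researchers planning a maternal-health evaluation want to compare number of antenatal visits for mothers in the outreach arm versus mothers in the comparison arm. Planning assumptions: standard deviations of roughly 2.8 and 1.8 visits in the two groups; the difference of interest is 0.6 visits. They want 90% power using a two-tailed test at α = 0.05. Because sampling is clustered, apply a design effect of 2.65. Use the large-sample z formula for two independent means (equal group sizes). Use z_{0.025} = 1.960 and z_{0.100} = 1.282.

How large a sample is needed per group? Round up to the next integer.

n = (z_{α/2} + z_β)² · (σ₁² + σ₂²) / δ²
  = (1.960 + 1.282)² · (2.8² + 1.8² = 11.08) / 0.6²
  = 10.5106 · 11.08 / 0.36
  = 323.49
Design effect: 2.65 × 323.49 = 857.25.
Round up → n = 858 per group.

n = 858 per group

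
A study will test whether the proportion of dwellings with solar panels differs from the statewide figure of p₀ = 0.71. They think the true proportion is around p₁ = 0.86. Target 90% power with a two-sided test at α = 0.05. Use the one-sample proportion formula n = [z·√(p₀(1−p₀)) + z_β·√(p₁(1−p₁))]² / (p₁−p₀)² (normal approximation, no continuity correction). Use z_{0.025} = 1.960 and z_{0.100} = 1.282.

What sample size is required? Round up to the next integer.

n = 80

n = [z_{α/2}·√(p₀q₀) + z_β·√(p₁q₁)]² / (p₁ − p₀)²
  = [1.960·√(0.71·0.29) + 1.282·√(0.86·0.14)]² / (0.15)²
  = [1.960·0.4538 + 1.282·0.3470]² / 0.0225
  = [1.3342]² / 0.0225
  = 79.12
Round up → n = 80.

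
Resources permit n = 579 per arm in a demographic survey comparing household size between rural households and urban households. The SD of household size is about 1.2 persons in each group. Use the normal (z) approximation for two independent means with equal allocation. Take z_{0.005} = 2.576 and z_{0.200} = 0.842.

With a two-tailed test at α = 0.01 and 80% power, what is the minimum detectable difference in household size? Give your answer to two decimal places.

δ = (z_{α/2} + z_β) · √((σ₁²+σ₂²)/n)
  = (2.576 + 0.842) · √(2.88/579)
  = 3.418 · √0.00497
  = 3.418 · 0.0705
  = 0.2411

Minimum detectable difference ≈ 0.24 persons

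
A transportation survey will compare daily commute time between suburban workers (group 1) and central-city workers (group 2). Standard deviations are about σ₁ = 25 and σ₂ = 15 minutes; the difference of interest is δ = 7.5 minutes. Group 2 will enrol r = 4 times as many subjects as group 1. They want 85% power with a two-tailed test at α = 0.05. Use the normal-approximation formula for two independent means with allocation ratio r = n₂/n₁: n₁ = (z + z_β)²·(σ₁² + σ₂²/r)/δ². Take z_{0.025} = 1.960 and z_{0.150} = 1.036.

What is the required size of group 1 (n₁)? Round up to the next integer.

n₁ = 109

n₁ = (z_{α/2} + z_β)² · (σ₁² + σ₂²/r) / δ²
   = (1.960 + 1.036)² · (25² + 15²/4) / 7.5²
   = 8.9760 · (625 + 56.25) / 56.25
   = 8.9760 · 681.25 / 56.25
   = 108.71
Round up → n₁ = 109; n₂ = r·n₁ = 4 × 109 = 436.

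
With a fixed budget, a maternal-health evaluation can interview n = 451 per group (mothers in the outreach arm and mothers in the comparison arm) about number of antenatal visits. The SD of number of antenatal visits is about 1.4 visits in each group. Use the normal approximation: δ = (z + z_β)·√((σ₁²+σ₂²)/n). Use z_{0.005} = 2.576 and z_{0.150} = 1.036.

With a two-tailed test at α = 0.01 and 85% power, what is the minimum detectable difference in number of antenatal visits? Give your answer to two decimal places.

δ = (z_{α/2} + z_β) · √((σ₁²+σ₂²)/n)
  = (2.576 + 1.036) · √(3.92/451)
  = 3.612 · √0.00869
  = 3.612 · 0.0932
  = 0.3367

Minimum detectable difference ≈ 0.34 visits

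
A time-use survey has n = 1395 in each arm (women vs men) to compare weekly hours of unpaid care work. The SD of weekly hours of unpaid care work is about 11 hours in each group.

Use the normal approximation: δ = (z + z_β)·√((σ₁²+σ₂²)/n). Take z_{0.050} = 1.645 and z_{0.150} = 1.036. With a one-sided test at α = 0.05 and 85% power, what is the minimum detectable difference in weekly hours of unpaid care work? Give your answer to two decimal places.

δ = (z_α + z_β) · √((σ₁²+σ₂²)/n)
  = (1.645 + 1.036) · √(242/1395)
  = 2.681 · √0.17348
  = 2.681 · 0.4165
  = 1.1167

Minimum detectable difference ≈ 1.12 hours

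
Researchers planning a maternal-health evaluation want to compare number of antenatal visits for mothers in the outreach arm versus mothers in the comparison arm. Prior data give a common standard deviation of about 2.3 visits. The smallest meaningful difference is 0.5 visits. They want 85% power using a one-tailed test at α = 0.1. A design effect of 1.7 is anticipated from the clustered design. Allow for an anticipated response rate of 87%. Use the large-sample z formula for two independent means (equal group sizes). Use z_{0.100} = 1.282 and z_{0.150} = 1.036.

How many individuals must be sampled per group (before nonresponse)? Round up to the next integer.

n = 445 per group

n = (z_α + z_β)² · (σ₁² + σ₂²) / δ²
  = (1.282 + 1.036)² · (2·2.3² = 10.58) / 0.5²
  = 5.3731 · 10.58 / 0.25
  = 227.39
Design effect: 1.7 × 227.39 = 386.56.
Adjust for 87% response: 386.56 / 0.87 = 444.33.
Round up → n = 445 per group.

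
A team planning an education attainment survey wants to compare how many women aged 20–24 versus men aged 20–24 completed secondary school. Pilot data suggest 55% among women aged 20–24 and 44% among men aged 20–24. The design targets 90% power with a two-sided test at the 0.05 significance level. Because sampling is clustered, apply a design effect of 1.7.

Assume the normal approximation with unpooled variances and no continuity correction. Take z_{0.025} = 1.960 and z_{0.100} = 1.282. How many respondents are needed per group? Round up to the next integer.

n = 730 per group

n = (z_{α/2} + z_β)² · [p₁(1−p₁) + p₂(1−p₂)] / (p₁ − p₂)²
  = (1.960 + 1.282)² · (0.55·0.45 + 0.44·0.56) / (0.11)²
  = (3.242)² · (0.2475 + 0.2464) / 0.0121
  = 10.5106 · 0.4939 / 0.0121
  = 429.02
Design effect: 1.7 × 429.02 = 729.34.
Round up → n = 730 per group.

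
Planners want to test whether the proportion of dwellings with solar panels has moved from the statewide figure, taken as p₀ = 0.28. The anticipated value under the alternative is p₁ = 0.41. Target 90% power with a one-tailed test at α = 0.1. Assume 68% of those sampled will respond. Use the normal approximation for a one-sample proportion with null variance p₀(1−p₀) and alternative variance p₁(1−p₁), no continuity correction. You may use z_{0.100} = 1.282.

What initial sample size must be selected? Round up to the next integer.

n = [z_α·√(p₀q₀) + z_β·√(p₁q₁)]² / (p₁ − p₀)²
  = [1.282·√(0.28·0.72) + 1.282·√(0.41·0.59)]² / (0.13)²
  = [1.282·0.4490 + 1.282·0.4918]² / 0.0169
  = [1.2061]² / 0.0169
  = 86.08
Adjust for 68% response: 86.08 / 0.68 = 126.59.
Round up → n = 127.

n = 127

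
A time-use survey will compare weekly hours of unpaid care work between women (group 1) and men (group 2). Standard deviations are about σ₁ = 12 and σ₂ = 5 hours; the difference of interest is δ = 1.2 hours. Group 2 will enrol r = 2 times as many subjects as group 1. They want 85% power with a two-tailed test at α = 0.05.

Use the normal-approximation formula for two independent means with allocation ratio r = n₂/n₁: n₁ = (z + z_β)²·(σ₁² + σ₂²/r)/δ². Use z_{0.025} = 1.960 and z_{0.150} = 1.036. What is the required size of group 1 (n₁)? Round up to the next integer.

n₁ = 976

n₁ = (z_{α/2} + z_β)² · (σ₁² + σ₂²/r) / δ²
   = (1.960 + 1.036)² · (12² + 5²/2) / 1.2²
   = 8.9760 · (144 + 12.5) / 1.44
   = 8.9760 · 156.5 / 1.44
   = 975.52
Round up → n₁ = 976; n₂ = r·n₁ = 2 × 976 = 1952.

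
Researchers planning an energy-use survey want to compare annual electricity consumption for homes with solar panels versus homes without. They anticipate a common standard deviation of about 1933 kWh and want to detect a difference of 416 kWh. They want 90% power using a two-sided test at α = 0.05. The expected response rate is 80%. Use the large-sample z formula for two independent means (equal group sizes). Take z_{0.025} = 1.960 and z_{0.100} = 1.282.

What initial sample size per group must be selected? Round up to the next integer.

n = (z_{α/2} + z_β)² · (σ₁² + σ₂²) / δ²
  = (1.960 + 1.282)² · (2·1933² = 7472978) / 416²
  = 10.5106 · 7472978 / 173056
  = 453.87
Adjust for 80% response: 453.87 / 0.80 = 567.34.
Round up → n = 568 per group.

n = 568 per group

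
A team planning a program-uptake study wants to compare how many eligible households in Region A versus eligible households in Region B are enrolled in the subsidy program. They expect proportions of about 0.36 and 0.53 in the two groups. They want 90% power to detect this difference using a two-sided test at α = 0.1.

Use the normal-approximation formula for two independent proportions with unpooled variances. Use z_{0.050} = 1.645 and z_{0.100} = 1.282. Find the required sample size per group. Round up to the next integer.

n = (z_{α/2} + z_β)² · [p₁(1−p₁) + p₂(1−p₂)] / (p₁ − p₂)²
  = (1.645 + 1.282)² · (0.36·0.64 + 0.53·0.47) / (-0.17)²
  = (2.927)² · (0.2304 + 0.2491) / 0.0289
  = 8.5673 · 0.4795 / 0.0289
  = 142.15
Round up → n = 143 per group.

n = 143 per group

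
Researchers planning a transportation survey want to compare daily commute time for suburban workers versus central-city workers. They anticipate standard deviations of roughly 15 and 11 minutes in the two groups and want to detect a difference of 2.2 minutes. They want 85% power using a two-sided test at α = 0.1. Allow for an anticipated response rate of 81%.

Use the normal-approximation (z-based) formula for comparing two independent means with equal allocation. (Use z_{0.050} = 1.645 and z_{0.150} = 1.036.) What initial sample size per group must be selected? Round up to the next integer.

n = 635 per group

n = (z_{α/2} + z_β)² · (σ₁² + σ₂²) / δ²
  = (1.645 + 1.036)² · (15² + 11² = 346) / 2.2²
  = 7.1878 · 346 / 4.84
  = 513.84
Adjust for 81% response: 513.84 / 0.81 = 634.37.
Round up → n = 635 per group.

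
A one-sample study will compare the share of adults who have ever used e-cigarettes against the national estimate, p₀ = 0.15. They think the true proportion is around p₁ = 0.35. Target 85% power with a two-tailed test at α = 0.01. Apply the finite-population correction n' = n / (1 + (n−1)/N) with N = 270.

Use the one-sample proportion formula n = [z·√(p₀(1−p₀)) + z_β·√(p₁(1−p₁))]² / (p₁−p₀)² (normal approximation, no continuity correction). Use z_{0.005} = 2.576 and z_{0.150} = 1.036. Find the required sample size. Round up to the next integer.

n = 43

n = [z_{α/2}·√(p₀q₀) + z_β·√(p₁q₁)]² / (p₁ − p₀)²
  = [2.576·√(0.15·0.85) + 1.036·√(0.35·0.65)]² / (0.20)²
  = [2.576·0.3571 + 1.036·0.4770]² / 0.0400
  = [1.4140]² / 0.0400
  = 49.98
Finite-population correction (N = 270): 49.98 / (1 + (49.98 − 1)/270) = 42.31.
Round up → n = 43.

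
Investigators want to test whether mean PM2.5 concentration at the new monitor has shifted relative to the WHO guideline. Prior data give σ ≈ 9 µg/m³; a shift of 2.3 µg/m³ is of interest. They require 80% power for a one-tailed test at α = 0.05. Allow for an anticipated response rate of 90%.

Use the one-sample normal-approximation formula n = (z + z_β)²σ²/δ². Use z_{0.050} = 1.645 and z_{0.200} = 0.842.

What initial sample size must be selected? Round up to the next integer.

n = 106

n = (z_α + z_β)² · σ² / δ²
  = (1.645 + 0.842)² · 9² / 2.3²
  = 6.1852 · 81 / 5.29
  = 94.71
Adjust for 90% response: 94.71 / 0.90 = 105.23.
Round up → n = 106.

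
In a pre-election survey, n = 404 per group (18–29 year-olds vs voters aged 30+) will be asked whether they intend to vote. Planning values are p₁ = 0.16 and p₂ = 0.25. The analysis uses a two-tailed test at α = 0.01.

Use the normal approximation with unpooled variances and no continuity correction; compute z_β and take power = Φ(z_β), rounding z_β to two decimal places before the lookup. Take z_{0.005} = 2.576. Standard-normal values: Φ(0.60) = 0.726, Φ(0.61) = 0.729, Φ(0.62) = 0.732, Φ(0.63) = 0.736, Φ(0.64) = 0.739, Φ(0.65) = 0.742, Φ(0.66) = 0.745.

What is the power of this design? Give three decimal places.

Power ≈ 0.729

z_β = |p₁−p₂|·√(n/[p₁q₁+p₂q₂]) − z_{α/2}
    = 0.09 · √(404/0.3219) − 2.576
    = 0.09 · 35.4267 − 2.576
    = 3.1884 − 2.576 = 0.6124 → 0.61
Power = Φ(0.61) = 0.729.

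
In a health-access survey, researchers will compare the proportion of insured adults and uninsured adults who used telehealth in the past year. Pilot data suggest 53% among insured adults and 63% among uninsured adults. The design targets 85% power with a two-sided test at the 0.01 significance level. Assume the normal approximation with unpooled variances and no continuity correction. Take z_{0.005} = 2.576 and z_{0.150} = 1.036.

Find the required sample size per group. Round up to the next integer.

n = (z_{α/2} + z_β)² · [p₁(1−p₁) + p₂(1−p₂)] / (p₁ − p₂)²
  = (2.576 + 1.036)² · (0.53·0.47 + 0.63·0.37) / (-0.10)²
  = (3.612)² · (0.2491 + 0.2331) / 0.0100
  = 13.0465 · 0.4822 / 0.0100
  = 629.10
Round up → n = 630 per group.

n = 630 per group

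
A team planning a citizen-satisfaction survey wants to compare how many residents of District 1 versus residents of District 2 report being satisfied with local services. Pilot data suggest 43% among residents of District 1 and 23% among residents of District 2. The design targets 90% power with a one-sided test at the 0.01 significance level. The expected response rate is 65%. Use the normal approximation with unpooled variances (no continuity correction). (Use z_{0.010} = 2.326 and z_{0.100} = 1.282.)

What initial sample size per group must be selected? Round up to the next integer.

n = 212 per group

n = (z_α + z_β)² · [p₁(1−p₁) + p₂(1−p₂)] / (p₁ − p₂)²
  = (2.326 + 1.282)² · (0.43·0.57 + 0.23·0.77) / (0.20)²
  = (3.608)² · (0.2451 + 0.1771) / 0.0400
  = 13.0177 · 0.4222 / 0.0400
  = 137.40
Adjust for 65% response: 137.40 / 0.65 = 211.39.
Round up → n = 212 per group.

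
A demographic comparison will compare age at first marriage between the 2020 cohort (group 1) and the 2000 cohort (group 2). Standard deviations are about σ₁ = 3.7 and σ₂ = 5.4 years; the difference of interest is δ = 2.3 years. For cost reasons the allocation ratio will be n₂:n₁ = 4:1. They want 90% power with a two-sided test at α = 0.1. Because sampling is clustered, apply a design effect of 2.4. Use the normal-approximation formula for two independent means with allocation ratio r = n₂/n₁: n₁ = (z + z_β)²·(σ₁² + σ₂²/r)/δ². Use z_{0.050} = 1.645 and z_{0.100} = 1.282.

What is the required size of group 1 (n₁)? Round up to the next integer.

n₁ = (z_{α/2} + z_β)² · (σ₁² + σ₂²/r) / δ²
   = (1.645 + 1.282)² · (3.7² + 5.4²/4) / 2.3²
   = 8.5673 · (13.69 + 7.29) / 5.29
   = 8.5673 · 20.98 / 5.29
   = 33.98
Design effect: 2.4 × 33.98 = 81.55.
Round up → n₁ = 82; n₂ = r·n₁ = 4 × 82 = 328.

n₁ = 82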